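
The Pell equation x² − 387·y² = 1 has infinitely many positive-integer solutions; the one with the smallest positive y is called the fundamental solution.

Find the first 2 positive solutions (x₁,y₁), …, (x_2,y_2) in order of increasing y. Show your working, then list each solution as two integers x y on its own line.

3482 177
24248647 1232628

√387 = [19; 1,2,19,2,1,38, …], period ℓ=6 (even) → k=5
step 0: (19, 1)  from 19·(1,0) + (0,1)
…
step 4: (2341, 119)  from 2·(1141,58) + (59,3)
step 5: (3482, 177)  from 1·(2341,119) + (1141,58)
fundamental: x₁=3482, y₁=177  (since 12124324 − 387·31329 = 1)
(3482+177√387)^2 = 24248647 + 1232628√387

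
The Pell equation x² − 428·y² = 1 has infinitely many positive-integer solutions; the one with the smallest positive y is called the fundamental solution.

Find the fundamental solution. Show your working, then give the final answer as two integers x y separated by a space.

√428 → a₀=20, period (1,2,4,1,5,10,5,1,4,2,1,40); ℓ=12 even so k=11
a_0=20:  p_0=20·1+0=20,  q_0=20·0+1=1
…
a_3=4:  p_3=4·62+21=269,  q_3=4·3+1=13
…
a_6=10:  p_6=10·1924+331=19571,  q_6=10·93+16=946
…
a_8=1:  p_8=1·99779+19571=119350,  q_8=1·4823+946=5769
…
a_10=2:  p_10=2·577179+119350=1273708,  q_10=2·27899+5769=61567
a_11=1:  p_11=1·1273708+577179=1850887,  q_11=1·61567+27899=89466
→ (1850887, 89466).  Check: 1850887²=3425782686769, 428·89466²=3425782686768, difference 1.

1850887 89466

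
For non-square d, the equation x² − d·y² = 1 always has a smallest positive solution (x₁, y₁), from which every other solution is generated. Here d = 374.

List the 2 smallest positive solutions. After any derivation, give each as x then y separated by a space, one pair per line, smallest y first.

3365 174
22646449 1171020

√374 = [19; 2,1,18,1,2,38, …], period ℓ=6 (even) → k=5
i=0: a=19 ⇒ p=19, q=1
i=1: a=2 ⇒ p=39, q=2
…
i=3: a=18 ⇒ p=1083, q=56
i=4: a=1 ⇒ p=1141, q=59
i=5: a=2 ⇒ p=3365, q=174
(x₁, y₁) = (3365, 174);  3365² − 374·174² = 1 ✓
n=2: (3365,174)∘(3365,174) = (3365·3365+374·174·174, 3365·174+174·3365) = (22646449,1171020)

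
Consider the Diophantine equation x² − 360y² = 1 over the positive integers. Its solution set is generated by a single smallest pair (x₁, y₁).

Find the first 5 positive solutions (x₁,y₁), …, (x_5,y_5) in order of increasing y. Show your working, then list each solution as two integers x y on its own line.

√360 → a₀=18, period (1,36); ℓ=2 even so k=1
step 0: (18, 1)  from 18·(1,0) + (0,1)
step 1: (19, 1)  from 1·(18,1) + (1,0)
fundamental: x₁=19, y₁=1  (since 361 − 360·1 = 1)
(x_2, y_2) = (19·19 + 360·1·1, 19·1 + 1·19) = (721, 38)
(x_3, y_3) = (19·721 + 360·1·38, 19·38 + 1·721) = (27379, 1443)
(x_4, y_4) = (19·27379 + 360·1·1443, 19·1443 + 1·27379) = (1039681, 54796)
(x_5, y_5) = (19·1039681 + 360·1·54796, 19·54796 + 1·1039681) = (39480499, 2080805)

19 1
721 38
27379 1443
1039681 54796
39480499 2080805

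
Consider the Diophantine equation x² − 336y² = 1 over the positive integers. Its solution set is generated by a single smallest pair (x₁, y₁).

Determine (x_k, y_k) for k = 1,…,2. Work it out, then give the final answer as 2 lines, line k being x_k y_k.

55 3
6049 330

√336 = [18; 3,36, …], period ℓ=2 (even) → k=1
step 0: (18, 1)  from 18·(1,0) + (0,1)
step 1: (55, 3)  from 3·(18,1) + (1,0)
→ (55, 3).  Check: 55²=3025, 336·3²=3024, difference 1.
(x_2, y_2) = (55·55 + 336·3·3, 55·3 + 3·55) = (6049, 330)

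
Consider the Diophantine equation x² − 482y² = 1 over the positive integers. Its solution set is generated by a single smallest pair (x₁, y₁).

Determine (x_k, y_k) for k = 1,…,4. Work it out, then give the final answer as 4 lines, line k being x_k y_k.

√482 → a₀=21, period (1,20,1,42); ℓ=4 even so k=3
step 0: (21, 1)  from 21·(1,0) + (0,1)
step 1: (22, 1)  from 1·(21,1) + (1,0)
step 2: (461, 21)  from 20·(22,1) + (21,1)
step 3: (483, 22)  from 1·(461,21) + (22,1)
→ (483, 22).  Check: 483²=233289, 482·22²=233288, difference 1.
(483+22√482)^2 = 466577 + 21252√482
(483+22√482)^3 = 450712899 + 20529410√482
(483+22√482)^4 = 435388193857 + 19831388808√482

483 22
466577 21252
450712899 20529410
435388193857 19831388808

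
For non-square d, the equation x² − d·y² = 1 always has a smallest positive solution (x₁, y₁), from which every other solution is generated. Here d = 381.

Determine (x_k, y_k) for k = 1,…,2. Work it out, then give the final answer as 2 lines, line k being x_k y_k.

√381 = [19; 1,1,12,1,1,38, …], period ℓ=6 (even) → k=5
i=0: a=19 ⇒ p=19, q=1
…
i=4: a=1 ⇒ p=527, q=27
i=5: a=1 ⇒ p=1015, q=52
fundamental: x₁=1015, y₁=52  (since 1030225 − 381·2704 = 1)
k=2:  x_2 = 1015·1015+381·52·52 = 2060449,  y_2 = 1015·52+52·1015 = 105560

1015 52
2060449 105560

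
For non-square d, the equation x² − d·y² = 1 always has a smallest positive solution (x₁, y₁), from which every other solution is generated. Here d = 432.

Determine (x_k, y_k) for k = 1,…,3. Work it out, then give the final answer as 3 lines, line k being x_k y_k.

1351 65
3650401 175630
9863382151 474552195

d=432: √d = [20; 1,3,1,1,1,3,1,40] (ℓ=8, even), read p_7/q_7
a_0=20:  p_0=20·1+0=20,  q_0=20·0+1=1
…
a_2=3:  p_2=3·21+20=83,  q_2=3·1+1=4
…
a_4=1:  p_4=1·104+83=187,  q_4=1·5+4=9
a_5=1:  p_5=1·187+104=291,  q_5=1·9+5=14
a_6=3:  p_6=3·291+187=1060,  q_6=3·14+9=51
a_7=1:  p_7=1·1060+291=1351,  q_7=1·51+14=65
→ (1351, 65).  Check: 1351²=1825201, 432·65²=1825200, difference 1.
(x_2, y_2) = (1351·1351 + 432·65·65, 1351·65 + 65·1351) = (3650401, 175630)
(x_3, y_3) = (1351·3650401 + 432·65·175630, 1351·175630 + 65·3650401) = (9863382151, 474552195)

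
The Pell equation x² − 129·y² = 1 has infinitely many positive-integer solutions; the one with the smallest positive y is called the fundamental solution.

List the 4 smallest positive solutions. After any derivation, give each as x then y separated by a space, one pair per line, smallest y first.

16855 1484
568182049 50025640
19153416854935 1686364322916
645661681611676801 56847341275472720

[11; 2,1,3,1,6,1,3,1,2,22] for √129; ℓ=10 ⇒ convergent index 9
k=0  a_k=11  p_k/q_k = 11/1
…
k=2  a_k=1  p_k/q_k = 34/3
…
k=5  a_k=6  p_k/q_k = 1079/95
k=6  a_k=1  p_k/q_k = 1238/109
k=7  a_k=3  p_k/q_k = 4793/422
k=8  a_k=1  p_k/q_k = 6031/531
k=9  a_k=2  p_k/q_k = 16855/1484
fundamental: x₁=16855, y₁=1484  (since 284091025 − 129·2202256 = 1)
(16855+1484√129)^2 = 568182049 + 50025640√129
(16855+1484√129)^3 = 19153416854935 + 1686364322916√129
(16855+1484√129)^4 = 645661681611676801 + 56847341275472720√129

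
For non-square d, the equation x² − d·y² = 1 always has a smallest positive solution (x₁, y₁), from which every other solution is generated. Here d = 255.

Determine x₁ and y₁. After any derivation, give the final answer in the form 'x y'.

16 1

√255 → a₀=15, period (1,30); ℓ=2 even so k=1
i=0: a=15 ⇒ p=15, q=1
i=1: a=1 ⇒ p=16, q=1
fundamental: x₁=16, y₁=1  (since 256 − 255·1 = 1)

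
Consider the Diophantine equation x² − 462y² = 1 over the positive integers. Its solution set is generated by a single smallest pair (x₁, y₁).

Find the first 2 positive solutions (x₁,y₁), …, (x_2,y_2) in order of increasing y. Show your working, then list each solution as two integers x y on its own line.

√462 = [21; 2,42, …], period ℓ=2 (even) → k=1
k=0  a_k=21  p_k/q_k = 21/1
k=1  a_k=2  p_k/q_k = 43/2
→ (43, 2).  Check: 43²=1849, 462·2²=1848, difference 1.
(x_2, y_2) = (43·43 + 462·2·2, 43·2 + 2·43) = (3697, 172)

43 2
3697 172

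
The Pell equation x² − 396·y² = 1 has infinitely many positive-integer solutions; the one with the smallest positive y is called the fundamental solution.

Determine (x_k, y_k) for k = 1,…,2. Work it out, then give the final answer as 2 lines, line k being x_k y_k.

199 10
79201 3980

√396 → a₀=19, period (1,8,1,38); ℓ=4 even so k=3
a_0=19:  p_0=19·1+0=19,  q_0=19·0+1=1
…
a_2=8:  p_2=8·20+19=179,  q_2=8·1+1=9
a_3=1:  p_3=1·179+20=199,  q_3=1·9+1=10
fundamental: x₁=199, y₁=10  (since 39601 − 396·100 = 1)
n=2: (199,10)∘(199,10) = (199·199+396·10·10, 199·10+10·199) = (79201,3980)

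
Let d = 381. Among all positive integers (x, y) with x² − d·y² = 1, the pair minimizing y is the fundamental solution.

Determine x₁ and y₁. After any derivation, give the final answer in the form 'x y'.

1015 52

√381 = [19; 1,1,12,1,1,38, …], period ℓ=6 (even) → k=5
step 0: (19, 1)  from 19·(1,0) + (0,1)
…
step 4: (527, 27)  from 1·(488,25) + (39,2)
step 5: (1015, 52)  from 1·(527,27) + (488,25)
fundamental: x₁=1015, y₁=52  (since 1030225 − 381·2704 = 1)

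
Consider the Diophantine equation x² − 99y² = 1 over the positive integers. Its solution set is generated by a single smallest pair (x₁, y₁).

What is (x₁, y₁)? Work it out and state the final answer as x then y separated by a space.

√99 = [9; 1,18, …], period ℓ=2 (even) → k=1
k=0  a_k=9  p_k/q_k = 9/1
k=1  a_k=1  p_k/q_k = 10/1
(x₁, y₁) = (10, 1);  10² − 99·1² = 1 ✓

10 1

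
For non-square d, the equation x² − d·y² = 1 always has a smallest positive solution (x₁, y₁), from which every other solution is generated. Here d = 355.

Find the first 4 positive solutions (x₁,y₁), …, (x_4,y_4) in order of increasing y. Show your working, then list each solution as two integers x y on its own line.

954809 50676
1823320452961 96771801768
3481845556741524089 184797174548553948
6648994948371812427335041 352892010866963721270096

[18; 1,5,3,3,1,6,1,3,3,5,1,36] for √355; ℓ=12 ⇒ convergent index 11
step 0: (18, 1)  from 18·(1,0) + (0,1)
step 1: (19, 1)  from 1·(18,1) + (1,0)
…
step 3: (358, 19)  from 3·(113,6) + (19,1)
step 4: (1187, 63)  from 3·(358,19) + (113,6)
…
step 10: (803418, 42641)  from 5·(151391,8035) + (46463,2466)
step 11: (954809, 50676)  from 1·(803418,42641) + (151391,8035)
(x₁, y₁) = (954809, 50676);  954809² − 355·50676² = 1 ✓
k=2:  x_2 = 954809·954809+355·50676·50676 = 1823320452961,  y_2 = 954809·50676+50676·954809 = 96771801768
k=3:  x_3 = 954809·1823320452961+355·50676·96771801768 = 3481845556741524089,  y_3 = 954809·96771801768+50676·1823320452961 = 184797174548553948
k=4:  x_4 = 954809·3481845556741524089+355·50676·184797174548553948 = 6648994948371812427335041,  y_4 = 954809·184797174548553948+50676·3481845556741524089 = 352892010866963721270096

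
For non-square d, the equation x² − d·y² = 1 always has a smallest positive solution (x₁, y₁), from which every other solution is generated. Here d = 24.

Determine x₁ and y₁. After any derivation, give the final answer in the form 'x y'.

5 1

d=24: √d = [4; 1,8] (ℓ=2, even), read p_1/q_1
k=0  a_k=4  p_k/q_k = 4/1
k=1  a_k=1  p_k/q_k = 5/1
→ (5, 1).  Check: 5²=25, 24·1²=24, difference 1.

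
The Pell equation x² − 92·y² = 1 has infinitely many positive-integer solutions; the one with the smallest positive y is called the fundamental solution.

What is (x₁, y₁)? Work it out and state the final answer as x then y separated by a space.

1151 120

√92 → a₀=9, period (1,1,2,4,2,1,1,18); ℓ=8 even so k=7
k=0  a_k=9  p_k/q_k = 9/1
…
k=4  a_k=4  p_k/q_k = 211/22
…
k=6  a_k=1  p_k/q_k = 681/71
k=7  a_k=1  p_k/q_k = 1151/120
→ (1151, 120).  Check: 1151²=1324801, 92·120²=1324800, difference 1.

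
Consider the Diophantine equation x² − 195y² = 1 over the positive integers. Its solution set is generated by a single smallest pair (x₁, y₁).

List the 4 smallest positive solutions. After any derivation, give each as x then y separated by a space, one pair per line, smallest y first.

d=195: √d = [13; 1,26] (ℓ=2, even), read p_1/q_1
i=0: a=13 ⇒ p=13, q=1
i=1: a=1 ⇒ p=14, q=1
(x₁, y₁) = (14, 1);  14² − 195·1² = 1 ✓
(x_2, y_2) = (14·14 + 195·1·1, 14·1 + 1·14) = (391, 28)
(x_3, y_3) = (14·391 + 195·1·28, 14·28 + 1·391) = (10934, 783)
(x_4, y_4) = (14·10934 + 195·1·783, 14·783 + 1·10934) = (305761, 21896)

14 1
391 28
10934 783
305761 21896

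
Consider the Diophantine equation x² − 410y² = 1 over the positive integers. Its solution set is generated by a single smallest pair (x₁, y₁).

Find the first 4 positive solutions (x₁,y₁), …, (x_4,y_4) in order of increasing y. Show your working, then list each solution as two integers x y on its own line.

81 4
13121 648
2125521 104972
344321281 17004816

d=410: √d = [20; 4,40] (ℓ=2, even), read p_1/q_1
i=0: a=20 ⇒ p=20, q=1
i=1: a=4 ⇒ p=81, q=4
→ (81, 4).  Check: 81²=6561, 410·4²=6560, difference 1.
(x_2, y_2) = (81·81 + 410·4·4, 81·4 + 4·81) = (13121, 648)
(x_3, y_3) = (81·13121 + 410·4·648, 81·648 + 4·13121) = (2125521, 104972)
(x_4, y_4) = (81·2125521 + 410·4·104972, 81·104972 + 4·2125521) = (344321281, 17004816)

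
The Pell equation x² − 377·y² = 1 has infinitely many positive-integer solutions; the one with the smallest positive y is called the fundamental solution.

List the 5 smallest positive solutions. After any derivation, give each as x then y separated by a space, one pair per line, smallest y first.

[19; 2,2,2,38] for √377; ℓ=4 ⇒ convergent index 3
i=0: a=19 ⇒ p=19, q=1
i=1: a=2 ⇒ p=39, q=2
i=2: a=2 ⇒ p=97, q=5
i=3: a=2 ⇒ p=233, q=12
(x₁, y₁) = (233, 12);  233² − 377·12² = 1 ✓
n=2: (233,12)∘(233,12) = (233·233+377·12·12, 233·12+12·233) = (108577,5592)
n=3: (108577,5592)∘(233,12) = (233·108577+377·12·5592, 233·5592+12·108577) = (50596649,2605860)
n=4: (50596649,2605860)∘(233,12) = (233·50596649+377·12·2605860, 233·2605860+12·50596649) = (23577929857,1214325168)
n=5: (23577929857,1214325168)∘(233,12) = (233·23577929857+377·12·1214325168, 233·1214325168+12·23577929857) = (10987264716713,565872922428)

233 12
108577 5592
50596649 2605860
23577929857 1214325168
10987264716713 565872922428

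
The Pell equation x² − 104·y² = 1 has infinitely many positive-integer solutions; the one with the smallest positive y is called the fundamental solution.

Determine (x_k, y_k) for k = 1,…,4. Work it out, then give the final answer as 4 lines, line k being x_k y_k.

51 5
5201 510
530451 52015
54100801 5305020

√104 → a₀=10, period (5,20); ℓ=2 even so k=1
i=0: a=10 ⇒ p=10, q=1
i=1: a=5 ⇒ p=51, q=5
→ (51, 5).  Check: 51²=2601, 104·5²=2600, difference 1.
(51+5√104)^2 = 5201 + 510√104
(51+5√104)^3 = 530451 + 52015√104
(51+5√104)^4 = 54100801 + 5305020√104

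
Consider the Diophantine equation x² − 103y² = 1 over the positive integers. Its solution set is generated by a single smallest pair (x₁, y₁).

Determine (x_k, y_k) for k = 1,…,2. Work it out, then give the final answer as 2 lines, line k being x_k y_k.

227528 22419
103537981567 10201900464

d=103: √d = [10; 6,1,2,1,1,9,1,1,2,1,6,20] (ℓ=12, even), read p_11/q_11
step 0: (10, 1)  from 10·(1,0) + (0,1)
…
step 2: (71, 7)  from 1·(61,6) + (10,1)
…
step 4: (274, 27)  from 1·(203,20) + (71,7)
step 5: (477, 47)  from 1·(274,27) + (203,20)
step 6: (4567, 450)  from 9·(477,47) + (274,27)
…
step 10: (33877, 3338)  from 1·(24266,2391) + (9611,947)
step 11: (227528, 22419)  from 6·(33877,3338) + (24266,2391)
(x₁, y₁) = (227528, 22419);  227528² − 103·22419² = 1 ✓
(227528+22419√103)^2 = 103537981567 + 10201900464√103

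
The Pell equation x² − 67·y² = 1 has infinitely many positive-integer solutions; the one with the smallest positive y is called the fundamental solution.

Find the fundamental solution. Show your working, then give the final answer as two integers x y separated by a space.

√67 → a₀=8, period (5,2,1,1,7,1,1,2,5,16); ℓ=10 even so k=9
i=0: a=8 ⇒ p=8, q=1
i=1: a=5 ⇒ p=41, q=5
i=2: a=2 ⇒ p=90, q=11
…
i=6: a=1 ⇒ p=1899, q=232
i=7: a=1 ⇒ p=3577, q=437
i=8: a=2 ⇒ p=9053, q=1106
i=9: a=5 ⇒ p=48842, q=5967
(x₁, y₁) = (48842, 5967);  48842² − 67·5967² = 1 ✓

48842 5967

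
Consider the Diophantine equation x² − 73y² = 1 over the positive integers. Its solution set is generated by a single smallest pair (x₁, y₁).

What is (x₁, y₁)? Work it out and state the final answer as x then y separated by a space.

[8; 1,1,5,5,1,1,16] for √73; ℓ=7 ⇒ convergent index 13
i=0: a=8 ⇒ p=8, q=1
i=1: a=1 ⇒ p=9, q=1
i=2: a=1 ⇒ p=17, q=2
i=3: a=5 ⇒ p=94, q=11
i=4: a=5 ⇒ p=487, q=57
i=5: a=1 ⇒ p=581, q=68
…
i=9: a=1 ⇒ p=36406, q=4261
i=10: a=5 ⇒ p=200767, q=23498
i=11: a=5 ⇒ p=1040241, q=121751
i=12: a=1 ⇒ p=1241008, q=145249
i=13: a=1 ⇒ p=2281249, q=267000
(x₁, y₁) = (2281249, 267000);  2281249² − 73·267000² = 1 ✓

2281249 267000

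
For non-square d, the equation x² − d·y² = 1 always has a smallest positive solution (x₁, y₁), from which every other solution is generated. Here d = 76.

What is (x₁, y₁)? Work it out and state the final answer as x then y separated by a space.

√76 → a₀=8, period (1,2,1,1,5,4,5,1,1,2,1,16); ℓ=12 even so k=11
a_0=8:  p_0=8·1+0=8,  q_0=8·0+1=1
a_1=1:  p_1=1·8+1=9,  q_1=1·1+0=1
a_2=2:  p_2=2·9+8=26,  q_2=2·1+1=3
…
a_6=4:  p_6=4·340+61=1421,  q_6=4·39+7=163
…
a_8=1:  p_8=1·7445+1421=8866,  q_8=1·854+163=1017
a_9=1:  p_9=1·8866+7445=16311,  q_9=1·1017+854=1871
a_10=2:  p_10=2·16311+8866=41488,  q_10=2·1871+1017=4759
a_11=1:  p_11=1·41488+16311=57799,  q_11=1·4759+1871=6630
(x₁, y₁) = (57799, 6630);  57799² − 76·6630² = 1 ✓

57799 6630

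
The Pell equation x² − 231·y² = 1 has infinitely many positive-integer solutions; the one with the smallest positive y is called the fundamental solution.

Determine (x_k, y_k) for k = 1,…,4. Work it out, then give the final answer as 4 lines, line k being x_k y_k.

76 5
11551 760
1755676 115515
266851201 17557520

√231 = [15; 5,30, …], period ℓ=2 (even) → k=1
step 0: (15, 1)  from 15·(1,0) + (0,1)
step 1: (76, 5)  from 5·(15,1) + (1,0)
fundamental: x₁=76, y₁=5  (since 5776 − 231·25 = 1)
(76+5√231)^2 = 11551 + 760√231
(76+5√231)^3 = 1755676 + 115515√231
(76+5√231)^4 = 266851201 + 17557520√231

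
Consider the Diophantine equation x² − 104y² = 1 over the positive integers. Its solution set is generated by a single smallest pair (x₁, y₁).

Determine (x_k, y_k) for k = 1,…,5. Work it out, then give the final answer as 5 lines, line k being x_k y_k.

√104 → a₀=10, period (5,20); ℓ=2 even so k=1
a_0=10:  p_0=10·1+0=10,  q_0=10·0+1=1
a_1=5:  p_1=5·10+1=51,  q_1=5·1+0=5
(x₁, y₁) = (51, 5);  51² − 104·5² = 1 ✓
n=2: (51,5)∘(51,5) = (51·51+104·5·5, 51·5+5·51) = (5201,510)
n=3: (5201,510)∘(51,5) = (51·5201+104·5·510, 51·510+5·5201) = (530451,52015)
n=4: (530451,52015)∘(51,5) = (51·530451+104·5·52015, 51·52015+5·530451) = (54100801,5305020)
n=5: (54100801,5305020)∘(51,5) = (51·54100801+104·5·5305020, 51·5305020+5·54100801) = (5517751251,541060025)

51 5
5201 510
530451 52015
54100801 5305020
5517751251 541060025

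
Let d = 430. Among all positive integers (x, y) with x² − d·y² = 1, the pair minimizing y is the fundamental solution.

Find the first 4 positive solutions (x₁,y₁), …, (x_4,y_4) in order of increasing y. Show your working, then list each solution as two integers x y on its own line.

2862251 138030
16384961574001 790153011060
93795745300289010251 4523232492118854090
536933931562978654798296001 25893253447598574322902120

[20; 1,2,1,3,1,…,2,1,40] for √430; ℓ=14 ⇒ convergent index 13
a_0=20:  p_0=20·1+0=20,  q_0=20·0+1=1
a_1=1:  p_1=1·20+1=21,  q_1=1·1+0=1
a_2=2:  p_2=2·21+20=62,  q_2=2·1+1=3
a_3=1:  p_3=1·62+21=83,  q_3=1·3+1=4
a_4=3:  p_4=3·83+62=311,  q_4=3·4+3=15
a_5=1:  p_5=1·311+83=394,  q_5=1·15+4=19
a_6=6:  p_6=6·394+311=2675,  q_6=6·19+15=129
…
a_8=6:  p_8=6·21794+2675=133439,  q_8=6·1051+129=6435
a_9=1:  p_9=1·133439+21794=155233,  q_9=1·6435+1051=7486
a_10=3:  p_10=3·155233+133439=599138,  q_10=3·7486+6435=28893
a_11=1:  p_11=1·599138+155233=754371,  q_11=1·28893+7486=36379
a_12=2:  p_12=2·754371+599138=2107880,  q_12=2·36379+28893=101651
a_13=1:  p_13=1·2107880+754371=2862251,  q_13=1·101651+36379=138030
fundamental: x₁=2862251, y₁=138030  (since 8192480787001 − 430·19052280900 = 1)
(2862251+138030√430)^2 = 16384961574001 + 790153011060√430
(2862251+138030√430)^3 = 93795745300289010251 + 4523232492118854090√430
(2862251+138030√430)^4 = 536933931562978654798296001 + 25893253447598574322902120√430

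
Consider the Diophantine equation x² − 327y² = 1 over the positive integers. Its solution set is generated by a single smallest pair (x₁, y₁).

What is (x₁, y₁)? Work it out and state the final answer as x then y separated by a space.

d=327: √d = [18; 12,36] (ℓ=2, even), read p_1/q_1
k=0  a_k=18  p_k/q_k = 18/1
k=1  a_k=12  p_k/q_k = 217/12
fundamental: x₁=217, y₁=12  (since 47089 − 327·144 = 1)

217 12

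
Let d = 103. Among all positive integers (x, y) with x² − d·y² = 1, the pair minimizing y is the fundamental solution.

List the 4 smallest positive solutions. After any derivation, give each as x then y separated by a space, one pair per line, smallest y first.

√103 → a₀=10, period (6,1,2,1,1,9,1,1,2,1,6,20); ℓ=12 even so k=11
k=0  a_k=10  p_k/q_k = 10/1
…
k=2  a_k=1  p_k/q_k = 71/7
k=3  a_k=2  p_k/q_k = 203/20
k=4  a_k=1  p_k/q_k = 274/27
k=5  a_k=1  p_k/q_k = 477/47
k=6  a_k=9  p_k/q_k = 4567/450
k=7  a_k=1  p_k/q_k = 5044/497
k=8  a_k=1  p_k/q_k = 9611/947
k=9  a_k=2  p_k/q_k = 24266/2391
k=10  a_k=1  p_k/q_k = 33877/3338
k=11  a_k=6  p_k/q_k = 227528/22419
fundamental: x₁=227528, y₁=22419  (since 51768990784 − 103·502611561 = 1)
k=2:  x_2 = 227528·227528+103·22419·22419 = 103537981567,  y_2 = 227528·22419+22419·227528 = 10201900464
k=3:  x_3 = 227528·103537981567+103·22419·10201900464 = 47115579739725224,  y_3 = 227528·10201900464+22419·103537981567 = 4642436017523565
k=4:  x_4 = 227528·47115579739725224+103·22419·4642436017523565 = 21440227253936863550977,  y_4 = 227528·4642436017523565+22419·47115579739725224 = 2112568364380001494176

227528 22419
103537981567 10201900464
47115579739725224 4642436017523565
21440227253936863550977 2112568364380001494176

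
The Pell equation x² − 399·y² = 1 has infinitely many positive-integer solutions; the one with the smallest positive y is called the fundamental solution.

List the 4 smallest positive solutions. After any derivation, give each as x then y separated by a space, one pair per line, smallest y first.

[19; 1,38] for √399; ℓ=2 ⇒ convergent index 1
step 0: (19, 1)  from 19·(1,0) + (0,1)
step 1: (20, 1)  from 1·(19,1) + (1,0)
fundamental: x₁=20, y₁=1  (since 400 − 399·1 = 1)
k=2:  x_2 = 20·20+399·1·1 = 799,  y_2 = 20·1+1·20 = 40
k=3:  x_3 = 20·799+399·1·40 = 31940,  y_3 = 20·40+1·799 = 1599
k=4:  x_4 = 20·31940+399·1·1599 = 1276801,  y_4 = 20·1599+1·31940 = 63920

20 1
799 40
31940 1599
1276801 63920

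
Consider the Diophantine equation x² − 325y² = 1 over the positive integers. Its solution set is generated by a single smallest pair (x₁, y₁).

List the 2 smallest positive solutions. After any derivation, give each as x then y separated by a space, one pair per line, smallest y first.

649 36
842401 46728

√325 → a₀=18, period (36); ℓ=1 odd so k=1
i=0: a=18 ⇒ p=18, q=1
i=1: a=36 ⇒ p=649, q=36
→ (649, 36).  Check: 649²=421201, 325·36²=421200, difference 1.
n=2: (649,36)∘(649,36) = (649·649+325·36·36, 649·36+36·649) = (842401,46728)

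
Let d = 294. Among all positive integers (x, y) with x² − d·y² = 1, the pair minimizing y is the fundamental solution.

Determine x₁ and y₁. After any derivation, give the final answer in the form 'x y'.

√294 → a₀=17, period (6,1,4,1,6,34); ℓ=6 even so k=5
step 0: (17, 1)  from 17·(1,0) + (0,1)
step 1: (103, 6)  from 6·(17,1) + (1,0)
step 2: (120, 7)  from 1·(103,6) + (17,1)
…
step 4: (703, 41)  from 1·(583,34) + (120,7)
step 5: (4801, 280)  from 6·(703,41) + (583,34)
fundamental: x₁=4801, y₁=280  (since 23049601 − 294·78400 = 1)

4801 280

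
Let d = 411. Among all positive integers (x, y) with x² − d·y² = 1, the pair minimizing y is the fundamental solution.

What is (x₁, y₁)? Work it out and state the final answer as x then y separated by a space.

d=411: √d = [20; 3,1,1,1,19,1,1,1,3,40] (ℓ=10, even), read p_9/q_9
a_0=20:  p_0=20·1+0=20,  q_0=20·0+1=1
a_1=3:  p_1=3·20+1=61,  q_1=3·1+0=3
a_2=1:  p_2=1·61+20=81,  q_2=1·3+1=4
…
a_5=19:  p_5=19·223+142=4379,  q_5=19·11+7=216
…
a_7=1:  p_7=1·4602+4379=8981,  q_7=1·227+216=443
a_8=1:  p_8=1·8981+4602=13583,  q_8=1·443+227=670
a_9=3:  p_9=3·13583+8981=49730,  q_9=3·670+443=2453
→ (49730, 2453).  Check: 49730²=2473072900, 411·2453²=2473072899, difference 1.

49730 2453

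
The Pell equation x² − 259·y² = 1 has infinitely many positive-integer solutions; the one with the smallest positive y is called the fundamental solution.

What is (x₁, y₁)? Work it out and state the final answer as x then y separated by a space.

[16; 10,1,2,3,4,3,2,1,10,32] for √259; ℓ=10 ⇒ convergent index 9
a_0=16:  p_0=16·1+0=16,  q_0=16·0+1=1
a_1=10:  p_1=10·16+1=161,  q_1=10·1+0=10
a_2=1:  p_2=1·161+16=177,  q_2=1·10+1=11
…
a_4=3:  p_4=3·515+177=1722,  q_4=3·32+11=107
…
a_7=2:  p_7=2·23931+7403=55265,  q_7=2·1487+460=3434
a_8=1:  p_8=1·55265+23931=79196,  q_8=1·3434+1487=4921
a_9=10:  p_9=10·79196+55265=847225,  q_9=10·4921+3434=52644
→ (847225, 52644).  Check: 847225²=717790200625, 259·52644²=717790200624, difference 1.

847225 52644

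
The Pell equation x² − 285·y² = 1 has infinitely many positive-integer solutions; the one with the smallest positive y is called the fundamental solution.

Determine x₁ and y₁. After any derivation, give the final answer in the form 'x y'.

2431 144

d=285: √d = [16; 1,7,2,7,1,32] (ℓ=6, even), read p_5/q_5
step 0: (16, 1)  from 16·(1,0) + (0,1)
…
step 3: (287, 17)  from 2·(135,8) + (17,1)
step 4: (2144, 127)  from 7·(287,17) + (135,8)
step 5: (2431, 144)  from 1·(2144,127) + (287,17)
→ (2431, 144).  Check: 2431²=5909761, 285·144²=5909760, difference 1.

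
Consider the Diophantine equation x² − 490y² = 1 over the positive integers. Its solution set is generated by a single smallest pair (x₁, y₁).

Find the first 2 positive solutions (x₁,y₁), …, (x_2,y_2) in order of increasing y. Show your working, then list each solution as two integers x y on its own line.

1039681 46968
2161873163521 97663474416

[22; 7,2,1,4,4,4,1,2,7,44] for √490; ℓ=10 ⇒ convergent index 9
step 0: (22, 1)  from 22·(1,0) + (0,1)
…
step 2: (332, 15)  from 2·(155,7) + (22,1)
step 3: (487, 22)  from 1·(332,15) + (155,7)
…
step 7: (50315, 2273)  from 1·(40708,1839) + (9607,434)
step 8: (141338, 6385)  from 2·(50315,2273) + (40708,1839)
step 9: (1039681, 46968)  from 7·(141338,6385) + (50315,2273)
(x₁, y₁) = (1039681, 46968);  1039681² − 490·46968² = 1 ✓
n=2: (1039681,46968)∘(1039681,46968) = (1039681·1039681+490·46968·46968, 1039681·46968+46968·1039681) = (2161873163521,97663474416)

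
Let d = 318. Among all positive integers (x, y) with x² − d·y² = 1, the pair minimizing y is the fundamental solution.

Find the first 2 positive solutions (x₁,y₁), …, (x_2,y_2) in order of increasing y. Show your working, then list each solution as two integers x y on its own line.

[17; 1,4,1,34] for √318; ℓ=4 ⇒ convergent index 3
i=0: a=17 ⇒ p=17, q=1
i=1: a=1 ⇒ p=18, q=1
i=2: a=4 ⇒ p=89, q=5
i=3: a=1 ⇒ p=107, q=6
→ (107, 6).  Check: 107²=11449, 318·6²=11448, difference 1.
k=2:  x_2 = 107·107+318·6·6 = 22897,  y_2 = 107·6+6·107 = 1284

107 6
22897 1284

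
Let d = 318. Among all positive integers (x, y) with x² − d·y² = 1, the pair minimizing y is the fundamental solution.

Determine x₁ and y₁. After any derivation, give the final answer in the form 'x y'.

√318 = [17; 1,4,1,34, …], period ℓ=4 (even) → k=3
step 0: (17, 1)  from 17·(1,0) + (0,1)
…
step 2: (89, 5)  from 4·(18,1) + (17,1)
step 3: (107, 6)  from 1·(89,5) + (18,1)
(x₁, y₁) = (107, 6);  107² − 318·6² = 1 ✓

107 6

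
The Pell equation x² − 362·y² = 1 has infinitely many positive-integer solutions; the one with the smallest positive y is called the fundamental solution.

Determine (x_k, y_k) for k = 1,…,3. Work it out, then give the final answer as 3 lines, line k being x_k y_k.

723 38
1045457 54948
1511730099 79454770

√362 = [19; 38, …], period ℓ=1 (odd) → k=1
a_0=19:  p_0=19·1+0=19,  q_0=19·0+1=1
a_1=38:  p_1=38·19+1=723,  q_1=38·1+0=38
(x₁, y₁) = (723, 38);  723² − 362·38² = 1 ✓
(723+38√362)^2 = 1045457 + 54948√362
(723+38√362)^3 = 1511730099 + 79454770√362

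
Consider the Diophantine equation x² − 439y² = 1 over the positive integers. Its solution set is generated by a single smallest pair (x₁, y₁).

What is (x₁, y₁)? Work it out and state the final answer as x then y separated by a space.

440 21

d=439: √d = [20; 1,19,1,40] (ℓ=4, even), read p_3/q_3
step 0: (20, 1)  from 20·(1,0) + (0,1)
…
step 2: (419, 20)  from 19·(21,1) + (20,1)
step 3: (440, 21)  from 1·(419,20) + (21,1)
fundamental: x₁=440, y₁=21  (since 193600 − 439·441 = 1)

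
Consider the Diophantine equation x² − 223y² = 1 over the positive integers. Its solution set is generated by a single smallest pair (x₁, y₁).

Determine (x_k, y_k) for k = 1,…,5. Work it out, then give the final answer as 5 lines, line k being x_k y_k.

224 15
100351 6720
44957024 3010545
20140646401 1348717440
9022964630624 604222402575

d=223: √d = [14; 1,13,1,28] (ℓ=4, even), read p_3/q_3
step 0: (14, 1)  from 14·(1,0) + (0,1)
step 1: (15, 1)  from 1·(14,1) + (1,0)
step 2: (209, 14)  from 13·(15,1) + (14,1)
step 3: (224, 15)  from 1·(209,14) + (15,1)
→ (224, 15).  Check: 224²=50176, 223·15²=50175, difference 1.
k=2:  x_2 = 224·224+223·15·15 = 100351,  y_2 = 224·15+15·224 = 6720
k=3:  x_3 = 224·100351+223·15·6720 = 44957024,  y_3 = 224·6720+15·100351 = 3010545
k=4:  x_4 = 224·44957024+223·15·3010545 = 20140646401,  y_4 = 224·3010545+15·44957024 = 1348717440
k=5:  x_5 = 224·20140646401+223·15·1348717440 = 9022964630624,  y_5 = 224·1348717440+15·20140646401 = 604222402575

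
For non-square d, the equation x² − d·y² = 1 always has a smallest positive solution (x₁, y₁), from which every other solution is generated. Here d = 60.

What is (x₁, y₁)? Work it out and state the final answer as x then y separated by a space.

31 4

√60 → a₀=7, period (1,2,1,14); ℓ=4 even so k=3
a_0=7:  p_0=7·1+0=7,  q_0=7·0+1=1
a_1=1:  p_1=1·7+1=8,  q_1=1·1+0=1
a_2=2:  p_2=2·8+7=23,  q_2=2·1+1=3
a_3=1:  p_3=1·23+8=31,  q_3=1·3+1=4
→ (31, 4).  Check: 31²=961, 60·4²=960, difference 1.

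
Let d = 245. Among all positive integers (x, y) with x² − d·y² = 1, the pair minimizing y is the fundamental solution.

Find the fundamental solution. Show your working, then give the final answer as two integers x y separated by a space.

51841 3312

d=245: √d = [15; 1,1,1,7,6,7,1,1,1,30] (ℓ=10, even), read p_9/q_9
k=0  a_k=15  p_k/q_k = 15/1
k=1  a_k=1  p_k/q_k = 16/1
k=2  a_k=1  p_k/q_k = 31/2
k=3  a_k=1  p_k/q_k = 47/3
k=4  a_k=7  p_k/q_k = 360/23
k=5  a_k=6  p_k/q_k = 2207/141
k=6  a_k=7  p_k/q_k = 15809/1010
k=7  a_k=1  p_k/q_k = 18016/1151
k=8  a_k=1  p_k/q_k = 33825/2161
k=9  a_k=1  p_k/q_k = 51841/3312
(x₁, y₁) = (51841, 3312);  51841² − 245·3312² = 1 ✓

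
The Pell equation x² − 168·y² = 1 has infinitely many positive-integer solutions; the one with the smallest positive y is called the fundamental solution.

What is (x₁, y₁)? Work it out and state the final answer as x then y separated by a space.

13 1

[12; 1,24] for √168; ℓ=2 ⇒ convergent index 1
k=0  a_k=12  p_k/q_k = 12/1
k=1  a_k=1  p_k/q_k = 13/1
(x₁, y₁) = (13, 1);  13² − 168·1² = 1 ✓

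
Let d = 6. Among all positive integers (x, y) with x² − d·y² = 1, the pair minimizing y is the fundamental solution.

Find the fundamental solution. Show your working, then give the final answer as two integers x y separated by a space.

5 2

√6 → a₀=2, period (2,4); ℓ=2 even so k=1
a_0=2:  p_0=2·1+0=2,  q_0=2·0+1=1
a_1=2:  p_1=2·2+1=5,  q_1=2·1+0=2
fundamental: x₁=5, y₁=2  (since 25 − 6·4 = 1)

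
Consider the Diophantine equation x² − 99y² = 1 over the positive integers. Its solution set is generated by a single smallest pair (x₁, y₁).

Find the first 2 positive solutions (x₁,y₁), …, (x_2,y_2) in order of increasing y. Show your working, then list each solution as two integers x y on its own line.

10 1
199 20

√99 = [9; 1,18, …], period ℓ=2 (even) → k=1
step 0: (9, 1)  from 9·(1,0) + (0,1)
step 1: (10, 1)  from 1·(9,1) + (1,0)
fundamental: x₁=10, y₁=1  (since 100 − 99·1 = 1)
k=2:  x_2 = 10·10+99·1·1 = 199,  y_2 = 10·1+1·10 = 20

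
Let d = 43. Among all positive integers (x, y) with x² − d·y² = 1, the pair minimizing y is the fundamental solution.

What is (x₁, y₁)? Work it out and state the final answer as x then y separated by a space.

d=43: √d = [6; 1,1,3,1,5,1,3,1,1,12] (ℓ=10, even), read p_9/q_9
step 0: (6, 1)  from 6·(1,0) + (0,1)
step 1: (7, 1)  from 1·(6,1) + (1,0)
step 2: (13, 2)  from 1·(7,1) + (6,1)
…
step 6: (400, 61)  from 1·(341,52) + (59,9)
step 7: (1541, 235)  from 3·(400,61) + (341,52)
step 8: (1941, 296)  from 1·(1541,235) + (400,61)
step 9: (3482, 531)  from 1·(1941,296) + (1541,235)
(x₁, y₁) = (3482, 531);  3482² − 43·531² = 1 ✓

3482 531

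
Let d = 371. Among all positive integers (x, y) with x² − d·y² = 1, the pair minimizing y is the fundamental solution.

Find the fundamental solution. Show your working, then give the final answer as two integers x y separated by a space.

1695 88

√371 = [19; 3,1,4,1,3,38, …], period ℓ=6 (even) → k=5
k=0  a_k=19  p_k/q_k = 19/1
…
k=2  a_k=1  p_k/q_k = 77/4
k=3  a_k=4  p_k/q_k = 366/19
k=4  a_k=1  p_k/q_k = 443/23
k=5  a_k=3  p_k/q_k = 1695/88
fundamental: x₁=1695, y₁=88  (since 2873025 − 371·7744 = 1)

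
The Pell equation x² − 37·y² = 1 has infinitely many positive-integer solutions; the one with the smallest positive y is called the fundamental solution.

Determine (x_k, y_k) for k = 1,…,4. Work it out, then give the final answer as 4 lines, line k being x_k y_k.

73 12
10657 1752
1555849 255780
227143297 37342128

[6; 12] for √37; ℓ=1 ⇒ convergent index 1
k=0  a_k=6  p_k/q_k = 6/1
k=1  a_k=12  p_k/q_k = 73/12
→ (73, 12).  Check: 73²=5329, 37·12²=5328, difference 1.
(x_2, y_2) = (73·73 + 37·12·12, 73·12 + 12·73) = (10657, 1752)
(x_3, y_3) = (73·10657 + 37·12·1752, 73·1752 + 12·10657) = (1555849, 255780)
(x_4, y_4) = (73·1555849 + 37·12·255780, 73·255780 + 12·1555849) = (227143297, 37342128)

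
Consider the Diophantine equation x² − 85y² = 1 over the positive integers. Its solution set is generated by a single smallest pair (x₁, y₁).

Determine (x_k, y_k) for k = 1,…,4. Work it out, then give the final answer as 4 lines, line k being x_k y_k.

[9; 4,1,1,4,18] for √85; ℓ=5 ⇒ convergent index 9
step 0: (9, 1)  from 9·(1,0) + (0,1)
step 1: (37, 4)  from 4·(9,1) + (1,0)
step 2: (46, 5)  from 1·(37,4) + (9,1)
step 3: (83, 9)  from 1·(46,5) + (37,4)
…
step 7: (34813, 3776)  from 1·(27926,3029) + (6887,747)
step 8: (62739, 6805)  from 1·(34813,3776) + (27926,3029)
step 9: (285769, 30996)  from 4·(62739,6805) + (34813,3776)
→ (285769, 30996).  Check: 285769²=81663921361, 85·30996²=81663921360, difference 1.
n=2: (285769,30996)∘(285769,30996) = (285769·285769+85·30996·30996, 285769·30996+30996·285769) = (163327842721,17715391848)
n=3: (163327842721,17715391848)∘(285769,30996) = (285769·163327842721+85·30996·17715391848, 285769·17715391848+30996·163327842721) = (93348068572789129,10125019625991228)
n=4: (93348068572789129,10125019625991228)∘(285769,30996) = (285769·93348068572789129+85·30996·10125019625991228, 285769·10125019625991228+30996·93348068572789129) = (53351968415791425367681,5786833466982059076816)

285769 30996
163327842721 17715391848
93348068572789129 10125019625991228
53351968415791425367681 5786833466982059076816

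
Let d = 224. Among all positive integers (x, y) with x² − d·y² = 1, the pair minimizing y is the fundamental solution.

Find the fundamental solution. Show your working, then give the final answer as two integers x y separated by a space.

[14; 1,28] for √224; ℓ=2 ⇒ convergent index 1
a_0=14:  p_0=14·1+0=14,  q_0=14·0+1=1
a_1=1:  p_1=1·14+1=15,  q_1=1·1+0=1
→ (15, 1).  Check: 15²=225, 224·1²=224, difference 1.

15 1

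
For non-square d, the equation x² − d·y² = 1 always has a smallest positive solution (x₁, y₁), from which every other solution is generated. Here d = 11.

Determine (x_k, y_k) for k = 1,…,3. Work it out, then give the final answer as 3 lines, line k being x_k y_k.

10 3
199 60
3970 1197

[3; 3,6] for √11; ℓ=2 ⇒ convergent index 1
step 0: (3, 1)  from 3·(1,0) + (0,1)
step 1: (10, 3)  from 3·(3,1) + (1,0)
→ (10, 3).  Check: 10²=100, 11·3²=99, difference 1.
k=2:  x_2 = 10·10+11·3·3 = 199,  y_2 = 10·3+3·10 = 60
k=3:  x_3 = 10·199+11·3·60 = 3970,  y_3 = 10·60+3·199 = 1197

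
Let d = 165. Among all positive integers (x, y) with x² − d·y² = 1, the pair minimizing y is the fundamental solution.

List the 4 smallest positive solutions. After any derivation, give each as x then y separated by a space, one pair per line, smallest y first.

d=165: √d = [12; 1,5,2,5,1,24] (ℓ=6, even), read p_5/q_5
k=0  a_k=12  p_k/q_k = 12/1
…
k=4  a_k=5  p_k/q_k = 912/71
k=5  a_k=1  p_k/q_k = 1079/84
→ (1079, 84).  Check: 1079²=1164241, 165·84²=1164240, difference 1.
n=2: (1079,84)∘(1079,84) = (1079·1079+165·84·84, 1079·84+84·1079) = (2328481,181272)
n=3: (2328481,181272)∘(1079,84) = (1079·2328481+165·84·181272, 1079·181272+84·2328481) = (5024860919,391184892)
n=4: (5024860919,391184892)∘(1079,84) = (1079·5024860919+165·84·391184892, 1079·391184892+84·5024860919) = (10843647534721,844176815664)

1079 84
2328481 181272
5024860919 391184892
10843647534721 844176815664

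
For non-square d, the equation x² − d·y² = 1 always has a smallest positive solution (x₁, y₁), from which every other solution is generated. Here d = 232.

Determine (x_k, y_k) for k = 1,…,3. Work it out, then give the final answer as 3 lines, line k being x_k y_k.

19603 1287
768555217 50458122
30131975818099 1978261129845

d=232: √d = [15; 4,3,7,3,4,30] (ℓ=6, even), read p_5/q_5
i=0: a=15 ⇒ p=15, q=1
i=1: a=4 ⇒ p=61, q=4
i=2: a=3 ⇒ p=198, q=13
…
i=4: a=3 ⇒ p=4539, q=298
i=5: a=4 ⇒ p=19603, q=1287
→ (19603, 1287).  Check: 19603²=384277609, 232·1287²=384277608, difference 1.
(19603+1287√232)^2 = 768555217 + 50458122√232
(19603+1287√232)^3 = 30131975818099 + 1978261129845√232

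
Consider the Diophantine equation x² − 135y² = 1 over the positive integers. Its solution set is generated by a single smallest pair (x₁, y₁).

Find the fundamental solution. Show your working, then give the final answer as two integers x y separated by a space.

244 21

d=135: √d = [11; 1,1,1,1,1,1,1,22] (ℓ=8, even), read p_7/q_7
i=0: a=11 ⇒ p=11, q=1
i=1: a=1 ⇒ p=12, q=1
i=2: a=1 ⇒ p=23, q=2
…
i=6: a=1 ⇒ p=151, q=13
i=7: a=1 ⇒ p=244, q=21
→ (244, 21).  Check: 244²=59536, 135·21²=59535, difference 1.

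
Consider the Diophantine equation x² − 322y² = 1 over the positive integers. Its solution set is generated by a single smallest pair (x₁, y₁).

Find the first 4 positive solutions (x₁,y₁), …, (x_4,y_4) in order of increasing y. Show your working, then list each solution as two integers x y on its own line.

√322 → a₀=17, period (1,16,1,34); ℓ=4 even so k=3
i=0: a=17 ⇒ p=17, q=1
i=1: a=1 ⇒ p=18, q=1
i=2: a=16 ⇒ p=305, q=17
i=3: a=1 ⇒ p=323, q=18
→ (323, 18).  Check: 323²=104329, 322·18²=104328, difference 1.
n=2: (323,18)∘(323,18) = (323·323+322·18·18, 323·18+18·323) = (208657,11628)
n=3: (208657,11628)∘(323,18) = (323·208657+322·18·11628, 323·11628+18·208657) = (134792099,7511670)
n=4: (134792099,7511670)∘(323,18) = (323·134792099+322·18·7511670, 323·7511670+18·134792099) = (87075487297,4852527192)

323 18
208657 11628
134792099 7511670
87075487297 4852527192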